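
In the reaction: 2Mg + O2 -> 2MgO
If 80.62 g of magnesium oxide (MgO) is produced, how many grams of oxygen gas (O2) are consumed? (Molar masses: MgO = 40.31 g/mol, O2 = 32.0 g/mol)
Moles of MgO = 80.62 g ÷ 40.31 g/mol = 2 mol
Mole ratio: 1 mol O2 / 2 mol MgO
Moles of O2 = 2 × (1/2) = 1 mol
Mass of O2 = 1 mol × 32.0 g/mol = 32 g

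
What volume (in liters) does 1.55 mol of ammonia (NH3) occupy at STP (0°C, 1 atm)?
At STP, 1 mol of gas occupies 22.4 L
Volume = 1.55 mol × 22.4 L/mol = 34.72 L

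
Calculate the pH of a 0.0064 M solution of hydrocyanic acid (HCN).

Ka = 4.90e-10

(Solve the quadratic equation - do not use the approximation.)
pH = 5.75

x² + Ka×x - Ka×C = 0. Using quadratic formula: [H⁺] = 1.7706e-06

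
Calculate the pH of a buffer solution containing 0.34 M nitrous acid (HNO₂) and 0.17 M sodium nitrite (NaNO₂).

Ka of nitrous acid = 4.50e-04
pH = 3.05

pKa = -log(4.50e-04) = 3.35. pH = pKa + log([A⁻]/[HA]) = 3.35 + log(0.17/0.34)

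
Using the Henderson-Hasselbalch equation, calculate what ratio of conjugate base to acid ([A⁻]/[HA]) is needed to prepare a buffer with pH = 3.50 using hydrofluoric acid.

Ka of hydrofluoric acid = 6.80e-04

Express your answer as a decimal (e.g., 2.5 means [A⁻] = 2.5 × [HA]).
[A⁻]/[HA] = 2.150

pKa = −log(6.80e-04) = 3.1675. pH = pKa + log([A⁻]/[HA]). 3.50 = 3.1675 + log(ratio). log(ratio) = 3.50 − 3.1675 = 0.3325. ratio = 10^(0.3325) = 2.150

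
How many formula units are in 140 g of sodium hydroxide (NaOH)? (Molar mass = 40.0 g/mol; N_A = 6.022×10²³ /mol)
Moles = 140 g ÷ 40.0 g/mol = 3.5 mol
Formula units = 3.5 mol × 6.022×10²³ /mol = 2.108e+24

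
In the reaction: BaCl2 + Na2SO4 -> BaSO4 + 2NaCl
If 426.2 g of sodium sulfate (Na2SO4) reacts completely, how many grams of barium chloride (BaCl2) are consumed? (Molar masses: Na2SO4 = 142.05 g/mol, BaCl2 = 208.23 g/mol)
Moles of Na2SO4 = 426.2 g ÷ 142.05 g/mol = 3.00035 mol
Mole ratio: 1 mol BaCl2 / 1 mol Na2SO4
Moles of BaCl2 = 3.00035 × (1/1) = 3.00035 mol
Mass of BaCl2 = 3.00035 mol × 208.23 g/mol = 624.8 g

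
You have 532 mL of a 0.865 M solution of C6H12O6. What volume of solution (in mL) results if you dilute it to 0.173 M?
Using M₁V₁ = M₂V₂:
0.865 × 532 = 0.173 × V₂
V₂ = (0.865 × 532) / 0.173 = 2660 mL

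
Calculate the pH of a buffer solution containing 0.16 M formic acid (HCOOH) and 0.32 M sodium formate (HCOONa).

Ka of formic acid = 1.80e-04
pH = 4.05

pKa = -log(1.80e-04) = 3.74. pH = pKa + log([A⁻]/[HA]) = 3.74 + log(0.32/0.16)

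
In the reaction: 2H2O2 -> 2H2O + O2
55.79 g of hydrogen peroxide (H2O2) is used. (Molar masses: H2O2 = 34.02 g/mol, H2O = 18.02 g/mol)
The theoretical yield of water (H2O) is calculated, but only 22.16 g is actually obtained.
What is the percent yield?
Moles of H2O2 = 55.79 g ÷ 34.02 g/mol = 1.63992 mol
Mole ratio: 2 mol H2O / 2 mol H2O2
Moles of H2O = 1.63992 × (2/2) = 1.63992 mol
Theoretical yield = 1.63992 mol × 18.02 g/mol = 29.551 g
Actual yield = 22.16 g
Percent yield = (22.16 / 29.551) × 100% = 75.0%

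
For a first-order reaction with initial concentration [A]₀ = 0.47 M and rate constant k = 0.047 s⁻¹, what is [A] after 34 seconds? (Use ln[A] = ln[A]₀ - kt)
0.0951 M

ln[A] = ln[A]₀ - k·t = ln(0.47) - (0.047)·(34) = -0.7550 - 1.5980 = -2.3530
[A] = e^(-2.3530) = 0.0951 M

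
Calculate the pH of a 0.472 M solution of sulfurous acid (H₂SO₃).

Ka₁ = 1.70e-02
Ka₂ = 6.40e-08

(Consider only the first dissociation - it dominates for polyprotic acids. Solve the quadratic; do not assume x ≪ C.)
pH = 1.09

x² + Ka₁·x − Ka₁·C = 0 with Ka₁ = 1.70e-02, C = 0.472.
x = (−Ka₁ + √(Ka₁² + 4·Ka₁·C))/2 = 8.1479e-02 M, so pH = 1.09.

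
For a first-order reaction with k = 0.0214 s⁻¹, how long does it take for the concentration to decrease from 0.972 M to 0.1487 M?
87.73 s

From ln[A] = ln[A]₀ - k·t: t = ln([A]₀/[A])/k = ln(0.972/0.1487)/0.0214 = ln(6.5367)/0.0214 = 1.8774/0.0214 = 87.73 s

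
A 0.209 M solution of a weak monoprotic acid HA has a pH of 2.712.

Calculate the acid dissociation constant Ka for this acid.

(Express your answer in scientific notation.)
K_a = 1.82e-05

[H⁺] = 10^(−pH) = 10^(−2.712) = 1.941e-03 M. For HA ⇌ H⁺ + A⁻, Ka = x²/(C − x) = (1.941e-03)²/(0.209 − 1.941e-03) = 1.82e-05.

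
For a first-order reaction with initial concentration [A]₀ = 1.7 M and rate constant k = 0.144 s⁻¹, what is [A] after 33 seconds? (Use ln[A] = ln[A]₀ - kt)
0.0147 M

ln[A] = ln[A]₀ - k·t = ln(1.7) - (0.144)·(33) = 0.5306 - 4.7520 = -4.2214
[A] = e^(-4.2214) = 0.0147 M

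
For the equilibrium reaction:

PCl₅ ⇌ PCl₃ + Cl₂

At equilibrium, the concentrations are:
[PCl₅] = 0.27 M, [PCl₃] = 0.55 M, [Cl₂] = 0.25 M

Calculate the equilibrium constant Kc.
K_c = 0.5093

Kc = ([PCl₃] × [Cl₂]) / ([PCl₅])
   = ((0.55)·(0.25)) / ((0.27))
   = 0.1375 / 0.27 = 0.5093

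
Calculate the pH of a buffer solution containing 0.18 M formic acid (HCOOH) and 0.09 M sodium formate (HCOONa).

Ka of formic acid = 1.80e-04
pH = 3.44

pKa = -log(1.80e-04) = 3.74. pH = pKa + log([A⁻]/[HA]) = 3.74 + log(0.09/0.18)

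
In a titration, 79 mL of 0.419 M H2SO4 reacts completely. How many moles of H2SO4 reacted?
Moles = Molarity × Volume (L)
Moles = 0.419 M × 0.079 L = 0.0331 mol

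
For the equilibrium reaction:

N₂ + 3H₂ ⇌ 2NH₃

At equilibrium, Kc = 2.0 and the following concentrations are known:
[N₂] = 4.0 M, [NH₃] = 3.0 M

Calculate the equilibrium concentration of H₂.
[H₂] = 1.0400 M

Kc = ([NH₃]^2) / ([N₂] × [H₂]^3) = 2.0
[H₂]^3 = (product terms)/(Kc · other reactant terms) = 9 / (2.0 · 4) = 1.125
[H₂] = (1.125)^(1/3) = 1.0400 M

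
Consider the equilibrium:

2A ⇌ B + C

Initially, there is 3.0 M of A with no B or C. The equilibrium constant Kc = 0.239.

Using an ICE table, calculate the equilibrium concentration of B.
[B] = 0.742 M

ICE: [A] = 3.0 − 2x, [B] = [C] = x.
Kc = x²/(3.0 − 2x)² = 0.239 ⇒ √Kc = x/(3.0 − 2x).
x = √0.239·3.0/(1 + 2√0.239) = 0.48888·3.0/1.9778 = 0.74156.
[B] = x = 0.742 M.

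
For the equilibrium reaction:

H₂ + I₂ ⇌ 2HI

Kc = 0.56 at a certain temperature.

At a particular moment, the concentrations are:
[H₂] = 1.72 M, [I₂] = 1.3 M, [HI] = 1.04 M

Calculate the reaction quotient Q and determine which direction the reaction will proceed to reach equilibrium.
Q = 0.484, Q < K, reaction proceeds forward (toward products)

Q = ([HI]^2) / ([H₂] × [I₂])
  = ((1.04)^2) / ((1.72)·(1.3)) = 1.0816/2.236 = 0.4837
Since Q = 0.4837 < Kc = 0.56, the reaction proceeds forward (toward products) to reach equilibrium.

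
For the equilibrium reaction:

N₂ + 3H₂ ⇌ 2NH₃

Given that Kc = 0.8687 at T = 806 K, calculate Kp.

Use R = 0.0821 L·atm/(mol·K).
K_p = 1.98e-04

Δn = (moles gaseous products) − (moles gaseous reactants) = -2
T = 806 K; RT = 0.0821 × 806 = 66.1726
Kp = Kc·(RT)^Δn = 0.8687 × (66.1726)^-2 = 0.8687 × 0.000228372 = 1.98e-04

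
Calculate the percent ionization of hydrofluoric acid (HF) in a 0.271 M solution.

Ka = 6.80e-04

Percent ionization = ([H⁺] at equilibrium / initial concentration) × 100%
Percent ionization = 4.89%

Let x = [H⁺]. Ka = x²/(C - x) ⇒ x² + (6.80e-04)x - (6.80e-04)(0.271) = 0. x = 1.3239e-02. Percent = (1.3239e-02/0.271) × 100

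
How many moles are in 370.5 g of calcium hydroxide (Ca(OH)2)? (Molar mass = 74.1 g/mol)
Moles = 370.5 g ÷ 74.1 g/mol = 5 mol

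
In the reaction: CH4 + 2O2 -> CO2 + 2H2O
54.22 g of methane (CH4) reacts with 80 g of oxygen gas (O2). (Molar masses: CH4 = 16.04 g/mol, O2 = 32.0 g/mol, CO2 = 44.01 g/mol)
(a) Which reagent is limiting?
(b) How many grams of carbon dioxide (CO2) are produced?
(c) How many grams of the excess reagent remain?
(a) O2, (b) 55.01 g, (c) 34.17 g

Moles of CH4 = 54.22 g ÷ 16.04 g/mol = 3.3803 mol
Moles of O2 = 80 g ÷ 32.0 g/mol = 2.5 mol
Moles ÷ coefficient: CH4: 3.3803/1 = 3.38, O2: 2.5/2 = 1.25
(a) O2 has the smaller value, so O2 is the limiting reagent.
(b) Moles of CO2 = 2.5 mol O2 × (1/2) = 1.25 mol; mass = 1.25 mol × 44.01 g/mol = 55.01 g
(c) CH4 consumed = 2.5 × (1/2) = 1.25 mol; remaining = 3.3803 − 1.25 = 2.1303 mol; mass = 2.1303 mol × 16.04 g/mol = 34.17 g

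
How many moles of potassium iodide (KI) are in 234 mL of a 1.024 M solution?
Moles = Molarity × Volume (L)
Moles = 1.024 M × 0.234 L = 0.2396 mol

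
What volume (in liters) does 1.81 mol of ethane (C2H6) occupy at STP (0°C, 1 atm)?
At STP, 1 mol of gas occupies 22.4 L
Volume = 1.81 mol × 22.4 L/mol = 40.54 L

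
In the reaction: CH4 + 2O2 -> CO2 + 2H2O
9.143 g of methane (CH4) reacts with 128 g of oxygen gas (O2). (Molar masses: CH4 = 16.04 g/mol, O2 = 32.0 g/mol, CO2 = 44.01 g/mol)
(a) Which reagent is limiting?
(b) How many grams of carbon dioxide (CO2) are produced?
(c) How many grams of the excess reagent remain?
(a) CH4, (b) 25.09 g, (c) 91.52 g

Moles of CH4 = 9.143 g ÷ 16.04 g/mol = 0.570012 mol
Moles of O2 = 128 g ÷ 32.0 g/mol = 4 mol
Moles ÷ coefficient: CH4: 0.570012/1 = 0.57, O2: 4/2 = 2
(a) CH4 has the smaller value, so CH4 is the limiting reagent.
(b) Moles of CO2 = 0.570012 mol CH4 × (1/1) = 0.570012 mol; mass = 0.570012 mol × 44.01 g/mol = 25.09 g
(c) O2 consumed = 0.570012 × (2/1) = 1.14002 mol; remaining = 4 − 1.14002 = 2.85998 mol; mass = 2.85998 mol × 32.0 g/mol = 91.52 g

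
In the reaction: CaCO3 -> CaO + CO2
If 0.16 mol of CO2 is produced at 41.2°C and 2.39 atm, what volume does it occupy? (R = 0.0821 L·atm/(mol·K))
T = 41.2°C + 273.15 = 314.35 K
V = nRT/P = (0.16 × 0.0821 × 314.35) / 2.39
V = 1.73 L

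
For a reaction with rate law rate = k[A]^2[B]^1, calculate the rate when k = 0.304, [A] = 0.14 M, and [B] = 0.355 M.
0.002115 M/s

rate = k·[A]^2·[B]^1 = 0.304·(0.14)^2·(0.355)^1 = 0.304·0.0196·0.355 = 0.002115 M/s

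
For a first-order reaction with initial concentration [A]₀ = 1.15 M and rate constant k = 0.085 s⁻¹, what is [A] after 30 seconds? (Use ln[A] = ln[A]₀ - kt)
0.0898 M

ln[A] = ln[A]₀ - k·t = ln(1.15) - (0.085)·(30) = 0.1398 - 2.5500 = -2.4102
[A] = e^(-2.4102) = 0.0898 M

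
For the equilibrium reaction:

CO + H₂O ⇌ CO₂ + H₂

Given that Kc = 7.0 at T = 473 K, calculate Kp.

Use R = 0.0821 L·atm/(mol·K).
K_p = 7.0000

Δn = (moles gaseous products) − (moles gaseous reactants) = 0
T = 473 K; RT = 0.0821 × 473 = 38.8333
Kp = Kc·(RT)^Δn = 7.0 × (38.8333)^0 = 7.0 × 1 = 7.0000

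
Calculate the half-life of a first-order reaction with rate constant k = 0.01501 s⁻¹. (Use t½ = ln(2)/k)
46.18 s

t½ = ln(2)/k = 0.6931/0.01501 = 46.18 s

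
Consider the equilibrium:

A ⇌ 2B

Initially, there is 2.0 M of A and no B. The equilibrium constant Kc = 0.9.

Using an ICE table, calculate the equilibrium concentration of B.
[B] = 1.135 M

ICE: [A] = 2.0 − x, [B] = 2x.
Kc = (2x)²/(2.0 − x) = 0.9 ⇒ 4x² + 0.9x − 1.8 = 0.
x = (−0.9 + √(0.9² + 4·4·1.8))/(2·4) = (−0.9 + √29.61)/8 = 0.56769.
[B] = 2x = 1.135 M.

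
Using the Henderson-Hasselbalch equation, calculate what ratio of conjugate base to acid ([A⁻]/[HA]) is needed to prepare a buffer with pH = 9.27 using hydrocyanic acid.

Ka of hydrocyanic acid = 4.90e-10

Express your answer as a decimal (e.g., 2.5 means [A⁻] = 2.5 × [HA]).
[A⁻]/[HA] = 0.912

pKa = −log(4.90e-10) = 9.3098. pH = pKa + log([A⁻]/[HA]). 9.27 = 9.3098 + log(ratio). log(ratio) = 9.27 − 9.3098 = -0.0398. ratio = 10^(-0.0398) = 0.912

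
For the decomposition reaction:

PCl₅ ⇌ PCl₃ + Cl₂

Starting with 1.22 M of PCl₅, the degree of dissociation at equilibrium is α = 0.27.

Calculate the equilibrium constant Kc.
K_c = 0.1218

x = α·[A]₀ = 0.27 × 1.22 = 0.3294 M dissociated.
At eq: [PCl₅] = 1.22 − 0.3294 = 0.8906 M; [PCl₃] = [Cl₂] = x = 0.3294 M.
Kc = [PCl₃][Cl₂]/[PCl₅] = (0.3294)²/0.8906 = 0.1218.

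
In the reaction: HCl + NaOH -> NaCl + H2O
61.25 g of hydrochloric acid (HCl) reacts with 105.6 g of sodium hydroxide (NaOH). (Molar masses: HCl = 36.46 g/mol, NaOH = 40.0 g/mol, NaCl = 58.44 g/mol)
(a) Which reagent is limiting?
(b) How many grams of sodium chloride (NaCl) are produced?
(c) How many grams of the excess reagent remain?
(a) HCl, (b) 98.17 g, (c) 38.4 g

Moles of HCl = 61.25 g ÷ 36.46 g/mol = 1.67992 mol
Moles of NaOH = 105.6 g ÷ 40.0 g/mol = 2.64 mol
Moles ÷ coefficient: HCl: 1.67992/1 = 1.68, NaOH: 2.64/1 = 2.64
(a) HCl has the smaller value, so HCl is the limiting reagent.
(b) Moles of NaCl = 1.67992 mol HCl × (1/1) = 1.67992 mol; mass = 1.67992 mol × 58.44 g/mol = 98.17 g
(c) NaOH consumed = 1.67992 × (1/1) = 1.67992 mol; remaining = 2.64 − 1.67992 = 0.960077 mol; mass = 0.960077 mol × 40.0 g/mol = 38.4 g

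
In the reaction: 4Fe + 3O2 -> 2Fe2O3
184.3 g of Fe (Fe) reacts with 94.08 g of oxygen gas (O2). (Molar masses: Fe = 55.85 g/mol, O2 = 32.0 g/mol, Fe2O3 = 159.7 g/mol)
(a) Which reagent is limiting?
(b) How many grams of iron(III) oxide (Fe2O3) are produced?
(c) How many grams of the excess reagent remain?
(a) Fe, (b) 263.5 g, (c) 14.88 g

Moles of Fe = 184.3 g ÷ 55.85 g/mol = 3.29991 mol
Moles of O2 = 94.08 g ÷ 32.0 g/mol = 2.94 mol
Moles ÷ coefficient: Fe: 3.29991/4 = 0.825, O2: 2.94/3 = 0.98
(a) Fe has the smaller value, so Fe is the limiting reagent.
(b) Moles of Fe2O3 = 3.29991 mol Fe × (2/4) = 1.64996 mol; mass = 1.64996 mol × 159.7 g/mol = 263.5 g
(c) O2 consumed = 3.29991 × (3/4) = 2.47493 mol; remaining = 2.94 − 2.47493 = 0.465067 mol; mass = 0.465067 mol × 32.0 g/mol = 14.88 g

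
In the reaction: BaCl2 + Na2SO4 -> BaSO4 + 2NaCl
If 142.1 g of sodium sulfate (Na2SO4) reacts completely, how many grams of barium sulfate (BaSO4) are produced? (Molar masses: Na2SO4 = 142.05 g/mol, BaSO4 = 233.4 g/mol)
Moles of Na2SO4 = 142.1 g ÷ 142.05 g/mol = 1.00035 mol
Mole ratio: 1 mol BaSO4 / 1 mol Na2SO4
Moles of BaSO4 = 1.00035 × (1/1) = 1.00035 mol
Mass of BaSO4 = 1.00035 mol × 233.4 g/mol = 233.5 g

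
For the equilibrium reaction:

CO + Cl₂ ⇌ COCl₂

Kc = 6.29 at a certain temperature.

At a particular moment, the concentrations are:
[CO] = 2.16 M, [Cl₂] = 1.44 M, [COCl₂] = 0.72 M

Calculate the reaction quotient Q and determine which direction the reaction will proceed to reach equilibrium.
Q = 0.231, Q < K, reaction proceeds forward (toward products)

Q = ([COCl₂]) / ([CO] × [Cl₂])
  = ((0.72)) / ((2.16)·(1.44)) = 0.72/3.1104 = 0.2315
Since Q = 0.2315 < Kc = 6.29, the reaction proceeds forward (toward products) to reach equilibrium.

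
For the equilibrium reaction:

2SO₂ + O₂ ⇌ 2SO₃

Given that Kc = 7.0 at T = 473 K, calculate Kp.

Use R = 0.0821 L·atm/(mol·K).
K_p = 0.1803

Δn = (moles gaseous products) − (moles gaseous reactants) = -1
T = 473 K; RT = 0.0821 × 473 = 38.8333
Kp = Kc·(RT)^Δn = 7.0 × (38.8333)^-1 = 7.0 × 0.0257511 = 0.1803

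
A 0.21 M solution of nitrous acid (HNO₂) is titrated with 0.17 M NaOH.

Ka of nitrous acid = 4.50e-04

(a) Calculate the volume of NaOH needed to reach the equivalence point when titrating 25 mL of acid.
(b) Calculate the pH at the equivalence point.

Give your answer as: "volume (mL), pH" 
V = 30.9 mL, pH = 8.16

(a) At equivalence: moles acid = moles base.
moles acid = 0.21 × 0.025 = 0.00525 mol; V_NaOH = 0.00525/0.17 = 0.03088 L = 30.9 mL.
(b) At equivalence, all acid → conjugate base A⁻ at [A⁻] = 0.00525/0.05588 = 0.09395 M.
Kb = Kw/Ka = 1.0e-14/4.50e-04 = 2.222e-11; [OH⁻] = √(Kb·[A⁻]) = 1.445e-06; pOH = 5.84; pH = 14 − pOH = 8.16.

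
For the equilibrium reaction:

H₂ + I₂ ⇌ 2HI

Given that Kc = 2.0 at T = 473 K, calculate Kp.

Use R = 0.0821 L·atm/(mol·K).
K_p = 2.0000

Δn = (moles gaseous products) − (moles gaseous reactants) = 0
T = 473 K; RT = 0.0821 × 473 = 38.8333
Kp = Kc·(RT)^Δn = 2.0 × (38.8333)^0 = 2.0 × 1 = 2.0000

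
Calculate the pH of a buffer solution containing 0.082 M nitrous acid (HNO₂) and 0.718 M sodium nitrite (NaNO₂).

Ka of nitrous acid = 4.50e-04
pH = 4.29

pKa = -log(4.50e-04) = 3.35. pH = pKa + log([A⁻]/[HA]) = 3.35 + log(0.718/0.082)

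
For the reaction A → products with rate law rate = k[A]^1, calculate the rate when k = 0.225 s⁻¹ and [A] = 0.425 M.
0.09563 M/s

rate = k·[A]^1 = 0.225·(0.425)^1 = 0.225·0.425 = 0.09563 M/s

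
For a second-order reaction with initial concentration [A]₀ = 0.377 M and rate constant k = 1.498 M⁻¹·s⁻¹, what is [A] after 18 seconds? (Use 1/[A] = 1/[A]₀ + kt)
0.0338 M

1/[A] = 1/[A]₀ + k·t = 1/0.377 + (1.498)·(18) = 2.6525 + 26.9640 = 29.6165
[A] = 1/29.6165 = 0.0338 M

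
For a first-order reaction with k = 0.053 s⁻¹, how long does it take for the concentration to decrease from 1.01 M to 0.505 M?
13.08 s

From ln[A] = ln[A]₀ - k·t: t = ln([A]₀/[A])/k = ln(1.01/0.505)/0.053 = ln(2.0000)/0.053 = 0.6931/0.053 = 13.08 s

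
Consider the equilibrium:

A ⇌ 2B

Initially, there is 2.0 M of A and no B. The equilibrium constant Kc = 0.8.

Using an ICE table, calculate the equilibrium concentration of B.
[B] = 1.081 M

ICE: [A] = 2.0 − x, [B] = 2x.
Kc = (2x)²/(2.0 − x) = 0.8 ⇒ 4x² + 0.8x − 1.6 = 0.
x = (−0.8 + √(0.8² + 4·4·1.6))/(2·4) = (−0.8 + √26.24)/8 = 0.54031.
[B] = 2x = 1.081 M.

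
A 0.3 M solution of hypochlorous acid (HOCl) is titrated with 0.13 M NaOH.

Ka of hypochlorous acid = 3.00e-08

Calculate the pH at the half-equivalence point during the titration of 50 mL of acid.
pH = pKa = 7.52

At the half-equivalence point, [HA] = [A⁻], so by Henderson–Hasselbalch pH = pKa + log(1) = pKa.
pKa = −log(3.00e-08) = 7.52.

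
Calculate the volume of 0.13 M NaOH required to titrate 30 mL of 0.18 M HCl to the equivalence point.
V_{base} = 41.5 mL

At equivalence: moles acid = moles base.
moles HCl = 0.18 M × 0.03 L = 0.0054 mol
V_NaOH = 0.0054 mol ÷ 0.13 M = 0.04154 L = 41.5 mL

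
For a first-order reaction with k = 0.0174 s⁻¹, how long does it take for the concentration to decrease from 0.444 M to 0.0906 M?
91.34 s

From ln[A] = ln[A]₀ - k·t: t = ln([A]₀/[A])/k = ln(0.444/0.0906)/0.0174 = ln(4.9007)/0.0174 = 1.5894/0.0174 = 91.34 s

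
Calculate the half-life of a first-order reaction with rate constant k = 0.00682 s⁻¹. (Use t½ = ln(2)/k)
101.63 s

t½ = ln(2)/k = 0.6931/0.00682 = 101.63 s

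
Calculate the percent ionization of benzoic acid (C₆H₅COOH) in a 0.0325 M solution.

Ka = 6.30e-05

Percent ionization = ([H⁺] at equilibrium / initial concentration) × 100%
Percent ionization = 4.31%

Let x = [H⁺]. Ka = x²/(C - x) ⇒ x² + (6.30e-05)x - (6.30e-05)(0.0325) = 0. x = 1.3998e-03. Percent = (1.3998e-03/0.0325) × 100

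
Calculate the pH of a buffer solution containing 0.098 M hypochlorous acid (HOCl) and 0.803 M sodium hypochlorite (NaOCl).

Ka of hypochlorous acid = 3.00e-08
pH = 8.44

pKa = -log(3.00e-08) = 7.52. pH = pKa + log([A⁻]/[HA]) = 7.52 + log(0.803/0.098)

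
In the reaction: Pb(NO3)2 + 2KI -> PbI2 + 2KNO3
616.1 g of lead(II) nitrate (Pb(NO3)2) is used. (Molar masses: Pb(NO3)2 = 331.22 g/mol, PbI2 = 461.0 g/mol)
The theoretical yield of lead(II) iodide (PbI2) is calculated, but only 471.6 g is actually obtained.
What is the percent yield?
Moles of Pb(NO3)2 = 616.1 g ÷ 331.22 g/mol = 1.86009 mol
Mole ratio: 1 mol PbI2 / 1 mol Pb(NO3)2
Moles of PbI2 = 1.86009 × (1/1) = 1.86009 mol
Theoretical yield = 1.86009 mol × 461.0 g/mol = 857.5 g
Actual yield = 471.6 g
Percent yield = (471.6 / 857.5) × 100% = 55.0%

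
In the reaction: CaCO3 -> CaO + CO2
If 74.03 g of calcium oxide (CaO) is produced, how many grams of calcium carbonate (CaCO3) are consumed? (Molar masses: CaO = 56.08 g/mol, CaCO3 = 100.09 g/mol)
Moles of CaO = 74.03 g ÷ 56.08 g/mol = 1.32008 mol
Mole ratio: 1 mol CaCO3 / 1 mol CaO
Moles of CaCO3 = 1.32008 × (1/1) = 1.32008 mol
Mass of CaCO3 = 1.32008 mol × 100.09 g/mol = 132.1 g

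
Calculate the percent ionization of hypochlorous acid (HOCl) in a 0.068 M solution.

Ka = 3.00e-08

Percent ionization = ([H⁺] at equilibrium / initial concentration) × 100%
Percent ionization = 0.0664%

Let x = [H⁺]. Ka = x²/(C - x) ⇒ x² + (3.00e-08)x - (3.00e-08)(0.068) = 0. x = 4.5151e-05. Percent = (4.5151e-05/0.068) × 100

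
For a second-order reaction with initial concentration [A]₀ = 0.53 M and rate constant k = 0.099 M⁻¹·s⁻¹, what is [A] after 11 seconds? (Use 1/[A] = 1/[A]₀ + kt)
0.3360 M

1/[A] = 1/[A]₀ + k·t = 1/0.53 + (0.099)·(11) = 1.8868 + 1.0890 = 2.9758
[A] = 1/2.9758 = 0.3360 M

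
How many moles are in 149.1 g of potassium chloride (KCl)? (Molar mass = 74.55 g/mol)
Moles = 149.1 g ÷ 74.55 g/mol = 2 mol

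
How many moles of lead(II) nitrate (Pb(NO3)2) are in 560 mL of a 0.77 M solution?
Moles = Molarity × Volume (L)
Moles = 0.77 M × 0.56 L = 0.4312 mol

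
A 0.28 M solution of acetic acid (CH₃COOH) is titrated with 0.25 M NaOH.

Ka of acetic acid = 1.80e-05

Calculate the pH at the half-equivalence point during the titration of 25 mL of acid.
pH = pKa = 4.74

At the half-equivalence point, [HA] = [A⁻], so by Henderson–Hasselbalch pH = pKa + log(1) = pKa.
pKa = −log(1.80e-05) = 4.74.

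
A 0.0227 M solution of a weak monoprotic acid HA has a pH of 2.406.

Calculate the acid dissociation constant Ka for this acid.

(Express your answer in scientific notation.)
K_a = 8.21e-04

[H⁺] = 10^(−pH) = 10^(−2.406) = 3.926e-03 M. For HA ⇌ H⁺ + A⁻, Ka = x²/(C − x) = (3.926e-03)²/(0.0227 − 3.926e-03) = 8.21e-04.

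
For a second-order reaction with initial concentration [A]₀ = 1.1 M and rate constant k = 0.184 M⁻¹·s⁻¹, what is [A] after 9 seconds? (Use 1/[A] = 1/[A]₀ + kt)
0.3898 M

1/[A] = 1/[A]₀ + k·t = 1/1.1 + (0.184)·(9) = 0.9091 + 1.6560 = 2.5651
[A] = 1/2.5651 = 0.3898 M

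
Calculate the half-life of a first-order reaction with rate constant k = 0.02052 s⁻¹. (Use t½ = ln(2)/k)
33.78 s

t½ = ln(2)/k = 0.6931/0.02052 = 33.78 s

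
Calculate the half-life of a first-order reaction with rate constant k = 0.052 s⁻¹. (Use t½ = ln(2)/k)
13.33 s

t½ = ln(2)/k = 0.6931/0.052 = 13.33 s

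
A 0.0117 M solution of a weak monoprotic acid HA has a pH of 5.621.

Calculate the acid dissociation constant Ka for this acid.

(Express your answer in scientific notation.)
K_a = 4.90e-10

[H⁺] = 10^(−pH) = 10^(−5.621) = 2.393e-06 M. For HA ⇌ H⁺ + A⁻, Ka = x²/(C − x) = (2.393e-06)²/(0.0117 − 2.393e-06) = 4.90e-10.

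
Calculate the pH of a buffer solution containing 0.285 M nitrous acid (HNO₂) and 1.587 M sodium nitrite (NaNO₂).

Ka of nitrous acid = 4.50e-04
pH = 4.09

pKa = -log(4.50e-04) = 3.35. pH = pKa + log([A⁻]/[HA]) = 3.35 + log(1.587/0.285)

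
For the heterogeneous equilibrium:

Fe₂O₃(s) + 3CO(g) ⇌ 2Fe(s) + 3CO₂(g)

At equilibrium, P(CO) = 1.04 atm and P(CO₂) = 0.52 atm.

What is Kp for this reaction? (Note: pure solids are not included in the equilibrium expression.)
K_p = 0.125

Solids (Fe₂O₃, Fe) are excluded.
Kp = P(CO₂)³/P(CO)³ = (0.52)³/(1.04)³ = 0.1406/1.125 = 0.125.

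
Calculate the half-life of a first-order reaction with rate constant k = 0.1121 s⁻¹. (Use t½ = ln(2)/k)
6.18 s

t½ = ln(2)/k = 0.6931/0.1121 = 6.18 s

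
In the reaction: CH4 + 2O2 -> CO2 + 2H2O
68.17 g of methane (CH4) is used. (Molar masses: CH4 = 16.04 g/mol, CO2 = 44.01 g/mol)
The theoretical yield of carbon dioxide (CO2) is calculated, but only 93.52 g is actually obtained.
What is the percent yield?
Moles of CH4 = 68.17 g ÷ 16.04 g/mol = 4.25 mol
Mole ratio: 1 mol CO2 / 1 mol CH4
Moles of CO2 = 4.25 × (1/1) = 4.25 mol
Theoretical yield = 4.25 mol × 44.01 g/mol = 187.04 g
Actual yield = 93.52 g
Percent yield = (93.52 / 187.04) × 100% = 50.0%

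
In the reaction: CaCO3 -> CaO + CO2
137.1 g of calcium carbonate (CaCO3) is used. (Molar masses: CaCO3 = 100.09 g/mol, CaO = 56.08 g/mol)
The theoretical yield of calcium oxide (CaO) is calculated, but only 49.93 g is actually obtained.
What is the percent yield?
Moles of CaCO3 = 137.1 g ÷ 100.09 g/mol = 1.36977 mol
Mole ratio: 1 mol CaO / 1 mol CaCO3
Moles of CaO = 1.36977 × (1/1) = 1.36977 mol
Theoretical yield = 1.36977 mol × 56.08 g/mol = 76.817 g
Actual yield = 49.93 g
Percent yield = (49.93 / 76.817) × 100% = 65.0%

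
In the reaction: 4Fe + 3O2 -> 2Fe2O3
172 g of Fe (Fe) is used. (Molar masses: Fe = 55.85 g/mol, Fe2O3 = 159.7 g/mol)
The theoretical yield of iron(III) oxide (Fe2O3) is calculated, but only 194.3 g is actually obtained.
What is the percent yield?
Moles of Fe = 172 g ÷ 55.85 g/mol = 3.07968 mol
Mole ratio: 2 mol Fe2O3 / 4 mol Fe
Moles of Fe2O3 = 3.07968 × (2/4) = 1.53984 mol
Theoretical yield = 1.53984 mol × 159.7 g/mol = 245.91 g
Actual yield = 194.3 g
Percent yield = (194.3 / 245.91) × 100% = 79.0%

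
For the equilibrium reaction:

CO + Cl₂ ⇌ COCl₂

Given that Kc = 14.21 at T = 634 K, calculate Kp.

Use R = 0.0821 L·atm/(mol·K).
K_p = 0.2730

Δn = (moles gaseous products) − (moles gaseous reactants) = -1
T = 634 K; RT = 0.0821 × 634 = 52.0514
Kp = Kc·(RT)^Δn = 14.21 × (52.0514)^-1 = 14.21 × 0.0192118 = 0.2730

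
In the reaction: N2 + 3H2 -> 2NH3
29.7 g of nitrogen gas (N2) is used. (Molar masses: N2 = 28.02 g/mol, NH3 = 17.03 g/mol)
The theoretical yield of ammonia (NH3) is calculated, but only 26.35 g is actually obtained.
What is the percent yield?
Moles of N2 = 29.7 g ÷ 28.02 g/mol = 1.05996 mol
Mole ratio: 2 mol NH3 / 1 mol N2
Moles of NH3 = 1.05996 × (2/1) = 2.11991 mol
Theoretical yield = 2.11991 mol × 17.03 g/mol = 36.102 g
Actual yield = 26.35 g
Percent yield = (26.35 / 36.102) × 100% = 73.0%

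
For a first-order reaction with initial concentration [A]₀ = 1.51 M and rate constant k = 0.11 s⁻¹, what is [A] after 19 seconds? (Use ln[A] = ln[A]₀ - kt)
0.1868 M

ln[A] = ln[A]₀ - k·t = ln(1.51) - (0.11)·(19) = 0.4121 - 2.0900 = -1.6779
[A] = e^(-1.6779) = 0.1868 M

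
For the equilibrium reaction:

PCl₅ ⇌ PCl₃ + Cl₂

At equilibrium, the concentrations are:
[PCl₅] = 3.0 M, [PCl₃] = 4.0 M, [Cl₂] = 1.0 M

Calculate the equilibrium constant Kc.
K_c = 1.3333

Kc = ([PCl₃] × [Cl₂]) / ([PCl₅])
   = ((4.0)·(1.0)) / ((3.0))
   = 4 / 3 = 1.3333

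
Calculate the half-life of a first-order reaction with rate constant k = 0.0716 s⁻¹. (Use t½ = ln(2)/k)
9.68 s

t½ = ln(2)/k = 0.6931/0.0716 = 9.68 s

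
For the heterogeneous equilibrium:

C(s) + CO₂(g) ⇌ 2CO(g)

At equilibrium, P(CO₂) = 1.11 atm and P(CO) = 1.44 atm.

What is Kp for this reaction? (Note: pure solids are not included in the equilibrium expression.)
K_p = 1.868

Solid C is excluded.
Kp = P(CO)²/P(CO₂) = (1.44)²/1.11 = 2.074/1.11 = 1.868.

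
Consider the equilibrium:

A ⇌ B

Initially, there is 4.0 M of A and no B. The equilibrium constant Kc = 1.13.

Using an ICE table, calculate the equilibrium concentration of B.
[B] = 2.122 M

ICE: [A] = 4.0 − x, [B] = x.
Kc = x/(4.0 − x) = 1.13 ⇒ x = 1.13·4.0/(1 + 1.13) = 4.52/2.13 = 2.122.
[B] = x = 2.122 M.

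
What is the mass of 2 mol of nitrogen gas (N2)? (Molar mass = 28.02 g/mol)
Mass = 2 mol × 28.02 g/mol = 56.04 g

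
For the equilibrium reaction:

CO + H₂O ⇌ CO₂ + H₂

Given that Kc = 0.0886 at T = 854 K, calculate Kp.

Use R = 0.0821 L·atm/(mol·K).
K_p = 0.0886

Δn = (moles gaseous products) − (moles gaseous reactants) = 0
T = 854 K; RT = 0.0821 × 854 = 70.1134
Kp = Kc·(RT)^Δn = 0.0886 × (70.1134)^0 = 0.0886 × 1 = 0.0886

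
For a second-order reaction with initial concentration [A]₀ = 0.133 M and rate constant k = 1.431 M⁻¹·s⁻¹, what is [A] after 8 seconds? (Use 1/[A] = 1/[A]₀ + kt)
0.0527 M

1/[A] = 1/[A]₀ + k·t = 1/0.133 + (1.431)·(8) = 7.5188 + 11.4480 = 18.9668
[A] = 1/18.9668 = 0.0527 M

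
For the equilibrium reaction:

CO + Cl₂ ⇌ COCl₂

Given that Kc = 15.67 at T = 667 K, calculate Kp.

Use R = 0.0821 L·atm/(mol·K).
K_p = 0.2862

Δn = (moles gaseous products) − (moles gaseous reactants) = -1
T = 667 K; RT = 0.0821 × 667 = 54.7607
Kp = Kc·(RT)^Δn = 15.67 × (54.7607)^-1 = 15.67 × 0.0182613 = 0.2862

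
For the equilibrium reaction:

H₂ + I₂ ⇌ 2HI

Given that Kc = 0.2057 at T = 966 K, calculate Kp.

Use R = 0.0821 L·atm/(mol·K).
K_p = 0.2057

Δn = (moles gaseous products) − (moles gaseous reactants) = 0
T = 966 K; RT = 0.0821 × 966 = 79.3086
Kp = Kc·(RT)^Δn = 0.2057 × (79.3086)^0 = 0.2057 × 1 = 0.2057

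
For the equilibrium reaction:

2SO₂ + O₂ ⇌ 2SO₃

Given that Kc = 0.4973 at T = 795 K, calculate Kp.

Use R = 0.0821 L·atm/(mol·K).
K_p = 0.0076

Δn = (moles gaseous products) − (moles gaseous reactants) = -1
T = 795 K; RT = 0.0821 × 795 = 65.2695
Kp = Kc·(RT)^Δn = 0.4973 × (65.2695)^-1 = 0.4973 × 0.0153211 = 0.0076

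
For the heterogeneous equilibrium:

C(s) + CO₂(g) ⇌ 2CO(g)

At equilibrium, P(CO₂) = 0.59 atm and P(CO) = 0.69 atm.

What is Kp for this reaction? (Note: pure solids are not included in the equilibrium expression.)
K_p = 0.807

Solid C is excluded.
Kp = P(CO)²/P(CO₂) = (0.69)²/0.59 = 0.4761/0.59 = 0.807.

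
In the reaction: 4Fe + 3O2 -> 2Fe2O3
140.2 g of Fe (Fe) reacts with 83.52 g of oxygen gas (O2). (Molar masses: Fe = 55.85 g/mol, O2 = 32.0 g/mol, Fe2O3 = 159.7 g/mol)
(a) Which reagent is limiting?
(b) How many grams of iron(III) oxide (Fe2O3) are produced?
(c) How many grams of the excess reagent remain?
(a) Fe, (b) 200.4 g, (c) 23.27 g

Moles of Fe = 140.2 g ÷ 55.85 g/mol = 2.5103 mol
Moles of O2 = 83.52 g ÷ 32.0 g/mol = 2.61 mol
Moles ÷ coefficient: Fe: 2.5103/4 = 0.6276, O2: 2.61/3 = 0.87
(a) Fe has the smaller value, so Fe is the limiting reagent.
(b) Moles of Fe2O3 = 2.5103 mol Fe × (2/4) = 1.25515 mol; mass = 1.25515 mol × 159.7 g/mol = 200.4 g
(c) O2 consumed = 2.5103 × (3/4) = 1.88272 mol; remaining = 2.61 − 1.88272 = 0.727278 mol; mass = 0.727278 mol × 32.0 g/mol = 23.27 g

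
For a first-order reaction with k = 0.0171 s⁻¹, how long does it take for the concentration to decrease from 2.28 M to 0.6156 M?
76.57 s

From ln[A] = ln[A]₀ - k·t: t = ln([A]₀/[A])/k = ln(2.28/0.6156)/0.0171 = ln(3.7037)/0.0171 = 1.3093/0.0171 = 76.57 s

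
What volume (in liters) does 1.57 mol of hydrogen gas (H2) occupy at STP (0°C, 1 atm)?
At STP, 1 mol of gas occupies 22.4 L
Volume = 1.57 mol × 22.4 L/mol = 35.17 L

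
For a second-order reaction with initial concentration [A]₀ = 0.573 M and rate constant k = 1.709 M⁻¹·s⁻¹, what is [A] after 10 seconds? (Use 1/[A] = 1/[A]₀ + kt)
0.0531 M

1/[A] = 1/[A]₀ + k·t = 1/0.573 + (1.709)·(10) = 1.7452 + 17.0900 = 18.8352
[A] = 1/18.8352 = 0.0531 M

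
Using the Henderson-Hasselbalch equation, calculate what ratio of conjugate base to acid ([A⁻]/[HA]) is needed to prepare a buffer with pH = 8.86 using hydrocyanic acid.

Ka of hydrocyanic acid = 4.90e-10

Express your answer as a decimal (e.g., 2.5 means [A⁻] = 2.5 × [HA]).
[A⁻]/[HA] = 0.355

pKa = −log(4.90e-10) = 9.3098. pH = pKa + log([A⁻]/[HA]). 8.86 = 9.3098 + log(ratio). log(ratio) = 8.86 − 9.3098 = -0.4498. ratio = 10^(-0.4498) = 0.355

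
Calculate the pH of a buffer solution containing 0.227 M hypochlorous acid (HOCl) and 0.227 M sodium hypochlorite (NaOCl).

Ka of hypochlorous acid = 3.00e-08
pH = 7.52

pKa = -log(3.00e-08) = 7.52. pH = pKa + log([A⁻]/[HA]) = 7.52 + log(0.227/0.227)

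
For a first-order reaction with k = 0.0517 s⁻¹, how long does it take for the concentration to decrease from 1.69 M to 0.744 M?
15.87 s

From ln[A] = ln[A]₀ - k·t: t = ln([A]₀/[A])/k = ln(1.69/0.744)/0.0517 = ln(2.2715)/0.0517 = 0.8204/0.0517 = 15.87 s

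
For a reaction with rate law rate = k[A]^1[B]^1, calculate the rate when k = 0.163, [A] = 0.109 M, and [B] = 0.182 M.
0.003234 M/s

rate = k·[A]^1·[B]^1 = 0.163·(0.109)^1·(0.182)^1 = 0.163·0.109·0.182 = 0.003234 M/s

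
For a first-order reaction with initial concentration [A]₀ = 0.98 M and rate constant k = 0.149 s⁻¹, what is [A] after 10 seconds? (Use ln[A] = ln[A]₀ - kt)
0.2209 M

ln[A] = ln[A]₀ - k·t = ln(0.98) - (0.149)·(10) = -0.0202 - 1.4900 = -1.5102
[A] = e^(-1.5102) = 0.2209 M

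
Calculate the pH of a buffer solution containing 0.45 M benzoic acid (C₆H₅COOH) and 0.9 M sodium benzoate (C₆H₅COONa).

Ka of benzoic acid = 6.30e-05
pH = 4.50

pKa = -log(6.30e-05) = 4.20. pH = pKa + log([A⁻]/[HA]) = 4.20 + log(0.9/0.45)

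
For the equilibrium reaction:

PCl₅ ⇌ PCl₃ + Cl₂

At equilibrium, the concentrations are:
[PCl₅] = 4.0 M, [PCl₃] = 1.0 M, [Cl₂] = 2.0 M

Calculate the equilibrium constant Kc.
K_c = 0.5000

Kc = ([PCl₃] × [Cl₂]) / ([PCl₅])
   = ((1.0)·(2.0)) / ((4.0))
   = 2 / 4 = 0.5000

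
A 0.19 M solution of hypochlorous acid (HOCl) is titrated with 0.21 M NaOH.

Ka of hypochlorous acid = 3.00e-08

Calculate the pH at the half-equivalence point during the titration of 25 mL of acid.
pH = pKa = 7.52

At the half-equivalence point, [HA] = [A⁻], so by Henderson–Hasselbalch pH = pKa + log(1) = pKa.
pKa = −log(3.00e-08) = 7.52.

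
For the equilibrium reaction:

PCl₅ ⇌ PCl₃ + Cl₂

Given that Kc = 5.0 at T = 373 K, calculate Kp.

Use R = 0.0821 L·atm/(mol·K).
K_p = 153.1165

Δn = (moles gaseous products) − (moles gaseous reactants) = 1
T = 373 K; RT = 0.0821 × 373 = 30.6233
Kp = Kc·(RT)^Δn = 5.0 × (30.6233)^1 = 5.0 × 30.6233 = 153.1165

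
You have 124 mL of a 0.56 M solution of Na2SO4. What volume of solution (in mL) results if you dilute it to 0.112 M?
Using M₁V₁ = M₂V₂:
0.56 × 124 = 0.112 × V₂
V₂ = (0.56 × 124) / 0.112 = 620 mL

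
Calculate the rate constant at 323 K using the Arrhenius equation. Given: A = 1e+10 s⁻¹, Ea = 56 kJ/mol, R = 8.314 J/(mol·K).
8.78e+00 s⁻¹

k = A·exp(-Ea/(R·T)) = 1e+10·exp(-56000/(8.314·323)) = 1e+10·exp(-20.8533) = 1e+10·8.7804e-10 = 8.78e+00 s⁻¹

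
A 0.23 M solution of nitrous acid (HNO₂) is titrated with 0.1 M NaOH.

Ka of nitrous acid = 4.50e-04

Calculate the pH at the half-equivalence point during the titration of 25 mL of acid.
pH = pKa = 3.35

At the half-equivalence point, [HA] = [A⁻], so by Henderson–Hasselbalch pH = pKa + log(1) = pKa.
pKa = −log(4.50e-04) = 3.35.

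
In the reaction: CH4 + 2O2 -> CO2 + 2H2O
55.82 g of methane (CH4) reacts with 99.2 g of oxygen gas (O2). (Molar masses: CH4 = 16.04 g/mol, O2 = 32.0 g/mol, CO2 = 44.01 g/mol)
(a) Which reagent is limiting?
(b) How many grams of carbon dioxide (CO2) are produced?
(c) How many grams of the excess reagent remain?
(a) O2, (b) 68.22 g, (c) 30.96 g

Moles of CH4 = 55.82 g ÷ 16.04 g/mol = 3.48005 mol
Moles of O2 = 99.2 g ÷ 32.0 g/mol = 3.1 mol
Moles ÷ coefficient: CH4: 3.48005/1 = 3.48, O2: 3.1/2 = 1.55
(a) O2 has the smaller value, so O2 is the limiting reagent.
(b) Moles of CO2 = 3.1 mol O2 × (1/2) = 1.55 mol; mass = 1.55 mol × 44.01 g/mol = 68.22 g
(c) CH4 consumed = 3.1 × (1/2) = 1.55 mol; remaining = 3.48005 − 1.55 = 1.93005 mol; mass = 1.93005 mol × 16.04 g/mol = 30.96 g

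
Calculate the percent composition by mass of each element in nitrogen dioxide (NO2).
N: 30.45%, O: 69.55%

Molar mass of NO2 = 46.01 g/mol
% N = (1 × 14.01) / 46.01 × 100% = 14.01 / 46.01 × 100% = 30.45%
% O = (2 × 16.0) / 46.01 × 100% = 32 / 46.01 × 100% = 69.55%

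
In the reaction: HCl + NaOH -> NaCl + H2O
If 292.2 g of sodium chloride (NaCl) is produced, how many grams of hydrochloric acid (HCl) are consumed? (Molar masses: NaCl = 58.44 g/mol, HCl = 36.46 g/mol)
Moles of NaCl = 292.2 g ÷ 58.44 g/mol = 5 mol
Mole ratio: 1 mol HCl / 1 mol NaCl
Moles of HCl = 5 × (1/1) = 5 mol
Mass of HCl = 5 mol × 36.46 g/mol = 182.3 g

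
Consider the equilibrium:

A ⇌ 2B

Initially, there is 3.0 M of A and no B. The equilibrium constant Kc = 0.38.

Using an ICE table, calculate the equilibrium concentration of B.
[B] = 0.977 M

ICE: [A] = 3.0 − x, [B] = 2x.
Kc = (2x)²/(3.0 − x) = 0.38 ⇒ 4x² + 0.38x − 1.14 = 0.
x = (−0.38 + √(0.38² + 4·4·1.14))/(2·4) = (−0.38 + √18.384)/8 = 0.48846.
[B] = 2x = 0.977 M.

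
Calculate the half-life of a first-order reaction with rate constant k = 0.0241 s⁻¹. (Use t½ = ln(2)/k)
28.76 s

t½ = ln(2)/k = 0.6931/0.0241 = 28.76 s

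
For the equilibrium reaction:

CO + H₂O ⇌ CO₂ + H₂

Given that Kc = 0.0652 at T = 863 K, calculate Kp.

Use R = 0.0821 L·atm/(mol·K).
K_p = 0.0652

Δn = (moles gaseous products) − (moles gaseous reactants) = 0
T = 863 K; RT = 0.0821 × 863 = 70.8523
Kp = Kc·(RT)^Δn = 0.0652 × (70.8523)^0 = 0.0652 × 1 = 0.0652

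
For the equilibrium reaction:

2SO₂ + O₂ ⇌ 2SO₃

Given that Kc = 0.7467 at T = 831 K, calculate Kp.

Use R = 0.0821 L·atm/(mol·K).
K_p = 0.0109

Δn = (moles gaseous products) − (moles gaseous reactants) = -1
T = 831 K; RT = 0.0821 × 831 = 68.2251
Kp = Kc·(RT)^Δn = 0.7467 × (68.2251)^-1 = 0.7467 × 0.0146574 = 0.0109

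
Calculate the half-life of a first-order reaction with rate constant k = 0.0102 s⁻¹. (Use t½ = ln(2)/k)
67.96 s

t½ = ln(2)/k = 0.6931/0.0102 = 67.96 s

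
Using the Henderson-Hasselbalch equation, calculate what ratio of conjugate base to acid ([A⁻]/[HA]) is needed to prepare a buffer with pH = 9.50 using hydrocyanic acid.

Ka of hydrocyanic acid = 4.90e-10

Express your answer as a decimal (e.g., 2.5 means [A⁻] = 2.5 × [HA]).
[A⁻]/[HA] = 1.550

pKa = −log(4.90e-10) = 9.3098. pH = pKa + log([A⁻]/[HA]). 9.50 = 9.3098 + log(ratio). log(ratio) = 9.50 − 9.3098 = 0.1902. ratio = 10^(0.1902) = 1.550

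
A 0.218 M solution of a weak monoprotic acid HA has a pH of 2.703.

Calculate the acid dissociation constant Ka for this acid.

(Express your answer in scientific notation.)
K_a = 1.82e-05

[H⁺] = 10^(−pH) = 10^(−2.703) = 1.982e-03 M. For HA ⇌ H⁺ + A⁻, Ka = x²/(C − x) = (1.982e-03)²/(0.218 − 1.982e-03) = 1.82e-05.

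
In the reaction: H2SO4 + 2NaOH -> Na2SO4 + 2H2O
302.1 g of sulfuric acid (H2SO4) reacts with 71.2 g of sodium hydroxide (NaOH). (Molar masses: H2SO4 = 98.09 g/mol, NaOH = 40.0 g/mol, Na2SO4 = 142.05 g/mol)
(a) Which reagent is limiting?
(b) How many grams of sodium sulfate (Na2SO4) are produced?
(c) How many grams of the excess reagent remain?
(a) NaOH, (b) 126.4 g, (c) 214.8 g

Moles of H2SO4 = 302.1 g ÷ 98.09 g/mol = 3.07982 mol
Moles of NaOH = 71.2 g ÷ 40.0 g/mol = 1.78 mol
Moles ÷ coefficient: H2SO4: 3.07982/1 = 3.08, NaOH: 1.78/2 = 0.89
(a) NaOH has the smaller value, so NaOH is the limiting reagent.
(b) Moles of Na2SO4 = 1.78 mol NaOH × (1/2) = 0.89 mol; mass = 0.89 mol × 142.05 g/mol = 126.4 g
(c) H2SO4 consumed = 1.78 × (1/2) = 0.89 mol; remaining = 3.07982 − 0.89 = 2.18982 mol; mass = 2.18982 mol × 98.09 g/mol = 214.8 g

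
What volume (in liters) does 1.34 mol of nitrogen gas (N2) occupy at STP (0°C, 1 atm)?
At STP, 1 mol of gas occupies 22.4 L
Volume = 1.34 mol × 22.4 L/mol = 30.02 L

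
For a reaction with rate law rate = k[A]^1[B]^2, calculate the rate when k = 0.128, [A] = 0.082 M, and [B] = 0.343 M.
0.001235 M/s

rate = k·[A]^1·[B]^2 = 0.128·(0.082)^1·(0.343)^2 = 0.128·0.082·0.117649 = 0.001235 M/s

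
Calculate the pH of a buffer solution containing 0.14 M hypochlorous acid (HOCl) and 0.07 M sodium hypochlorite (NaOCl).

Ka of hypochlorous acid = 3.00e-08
pH = 7.22

pKa = -log(3.00e-08) = 7.52. pH = pKa + log([A⁻]/[HA]) = 7.52 + log(0.07/0.14)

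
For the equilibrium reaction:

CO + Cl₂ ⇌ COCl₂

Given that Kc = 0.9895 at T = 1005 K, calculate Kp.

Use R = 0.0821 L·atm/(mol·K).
K_p = 0.0120

Δn = (moles gaseous products) − (moles gaseous reactants) = -1
T = 1005 K; RT = 0.0821 × 1005 = 82.5105
Kp = Kc·(RT)^Δn = 0.9895 × (82.5105)^-1 = 0.9895 × 0.0121197 = 0.0120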